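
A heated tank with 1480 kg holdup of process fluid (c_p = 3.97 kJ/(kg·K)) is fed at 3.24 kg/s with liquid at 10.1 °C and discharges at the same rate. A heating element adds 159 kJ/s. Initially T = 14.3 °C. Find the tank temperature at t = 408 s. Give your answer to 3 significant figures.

M c_p dT/dt = ṁ c_p (T_in − T) + Q̇.
Rearrange: dT/dt = (T_ss − T)/τ with τ = M/ṁ = 456.79 s and T_ss = T_in + Q̇/(ṁ c_p) = 22.461 °C.
Solution: T(t) = T_ss + (T₀ − T_ss) e^(−t/τ).
T(408) = 22.461 + (-8.1612)·e^(−408/456.79) = 22.461 + (-8.1612)·0.40935 = 19.120 °C.

19.1 °C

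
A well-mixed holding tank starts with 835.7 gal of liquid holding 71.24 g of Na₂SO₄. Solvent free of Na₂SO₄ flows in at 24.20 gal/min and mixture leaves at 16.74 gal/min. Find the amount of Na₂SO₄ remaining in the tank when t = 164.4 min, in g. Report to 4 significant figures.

9.386 g

Total volume: dV/dt = Q_in − Q_out = 7.46000 gal/min, so V(t) = 835.7 + 7.46000 t and V(164.4) = 2062.12 gal.
Solute balance: dm/dt = 0 − Q_out C = −Q_out m/V(t).
Separate: dm/m = −Q_out dt/V(t) ⇒ ln(m/m₀) = −(Q_out/(Q_in−Q_out)) ln(V/V₀).
m = m₀ (V₀/V)^(Q_out/(Q_in−Q_out)) = 71.24 × (835.7/2062.12)^(2.24397) = 9.38632 g.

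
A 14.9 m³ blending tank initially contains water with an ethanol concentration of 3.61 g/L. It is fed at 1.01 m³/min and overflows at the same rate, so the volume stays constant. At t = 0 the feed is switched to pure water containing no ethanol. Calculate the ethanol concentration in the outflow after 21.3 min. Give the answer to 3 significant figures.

0.852 g/L

Accumulation = in − out for the solute gives V dC/dt = Q(C_in − C).
Rewrite as dC/dt + C/τ = C_in/τ, τ = V/Q = 14.752 min.
This is linear first-order; C(t) = C_in + (C₀ − C_in) e^(−t/τ).
C(21.3) = 0 + (3.61 − 0)·e^(−21.3/14.752) = 0 + (3.6100)·0.23602 = 0.85204 g/L.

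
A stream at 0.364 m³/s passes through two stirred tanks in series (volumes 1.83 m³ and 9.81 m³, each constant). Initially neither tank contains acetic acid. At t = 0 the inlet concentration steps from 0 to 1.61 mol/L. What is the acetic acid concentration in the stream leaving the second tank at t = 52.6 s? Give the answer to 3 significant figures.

Each tank obeys Vᵢ dCᵢ/dt = Q(Cᵢ₋₁ − Cᵢ), so τᵢ = Vᵢ/Q.
τ₁ = 1.83/0.364 = 5.0275 s; τ₂ = 9.81/0.364 = 26.951 s.
Tank 1: C₁ = C_in(1 − e^(−t/τ₁)). Tank 2 (τ₁ ≠ τ₂): C₂ = C_in[1 − (τ₁ e^(−t/τ₁) − τ₂ e^(−t/τ₂))/(τ₁ − τ₂)].
At t = 52.6: e^(−t/τ₁) = 2.8588e-05, e^(−t/τ₂) = 0.14203.
C₂ = 1.61·[1 − (5.0275·2.8588e-05 − 26.951·0.14203)/(-21.923)] = 1.61·0.82541 = 1.3289 mol/L.

1.33 mol/L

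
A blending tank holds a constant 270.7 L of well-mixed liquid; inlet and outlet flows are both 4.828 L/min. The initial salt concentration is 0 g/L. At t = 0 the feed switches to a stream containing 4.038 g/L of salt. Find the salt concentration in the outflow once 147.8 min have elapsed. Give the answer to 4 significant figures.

3.749 g/L

Unsteady species balance (constant V, well mixed): V dC/dt = Q(C_in − C).
So dC/dt = (C_in − C)/τ with τ = V/Q = 270.7/4.828 = 56.0688 min.
Integrating: C(t) = C_in + (C₀ − C_in) e^(−t/τ).
C(147.8) = 4.038 + (0 − 4.038)·e^(−147.8/56.0688) = 4.038 + (-4.03800)·0.0716438 = 3.74870 g/L.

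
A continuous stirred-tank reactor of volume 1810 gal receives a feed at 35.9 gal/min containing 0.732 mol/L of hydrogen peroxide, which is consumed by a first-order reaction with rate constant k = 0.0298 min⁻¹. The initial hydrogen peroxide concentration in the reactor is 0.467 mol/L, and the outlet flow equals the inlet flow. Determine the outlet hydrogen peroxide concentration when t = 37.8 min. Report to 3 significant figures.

0.319 mol/L

Accumulation = in − out − consumed: V dC/dt = Q C_in − Q C − k V C.
This is linear with rate a = Q/V + k = 0.049634 min⁻¹.
C_ss = Q C_in/(Q + kV) = 0.29251 mol/L; C(t) = C_ss + (C₀ − C_ss) e^(−a t).
C(37.8) = 0.29251 + (0.17449)·e^(−0.049634·37.8) = 0.29251 + (0.17449)·0.15317 = 0.31924 mol/L.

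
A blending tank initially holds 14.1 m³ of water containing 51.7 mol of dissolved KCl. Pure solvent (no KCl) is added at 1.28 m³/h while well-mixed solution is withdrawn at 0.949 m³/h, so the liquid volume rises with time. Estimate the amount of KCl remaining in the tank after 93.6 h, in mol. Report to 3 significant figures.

1.85 mol

Let m(t) be the amount of KCl. Volume: V(t) = V₀ + (Q_in − Q_out) t = 14.1 + 0.33100 t; V(93.6) = 45.082 m³.
No KCl enters, so dm/dt = −Q_out · (m/V).
Separate: dm/m = −Q_out dt/V(t) ⇒ ln(m/m₀) = −(Q_out/(Q_in−Q_out)) ln(V/V₀).
m = m₀ (V₀/V)^(Q_out/(Q_in−Q_out)) = 51.7 × (14.1/45.082)^(2.8671) = 1.8461 mol.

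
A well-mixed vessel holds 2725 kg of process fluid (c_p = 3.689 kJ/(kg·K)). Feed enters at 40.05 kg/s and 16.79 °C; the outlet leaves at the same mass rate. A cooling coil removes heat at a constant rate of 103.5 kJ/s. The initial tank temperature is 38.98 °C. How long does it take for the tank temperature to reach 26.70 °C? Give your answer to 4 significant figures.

M c_p dT/dt = ṁ c_p (T_in − T) − Q̇.
τ = M/ṁ = 68.0400 s; T_ss = T_in − Q̇/(ṁ c_p) = 16.0895 °C.
T(t) = T_ss + (T₀ − T_ss) e^(−t/τ). Set T = 26.70:
e^(−t/τ) = (26.70 − 16.0895)/(38.98 − 16.0895) = 0.463534
t = −68.0400 · ln(0.463534) = 52.3143 s.

52.31 s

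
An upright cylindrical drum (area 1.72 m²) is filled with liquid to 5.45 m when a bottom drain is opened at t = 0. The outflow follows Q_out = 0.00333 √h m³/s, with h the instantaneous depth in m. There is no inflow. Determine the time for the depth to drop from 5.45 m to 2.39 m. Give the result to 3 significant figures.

With no inflow, A dh/dt = −0.00333 √h.
Separate and integrate: 2(√h − √h₀) = −(0.00333/A) t.
t = 2A(√h₀ − √h)/0.00333 = 2·1.72·(√5.45 − √2.39)/0.00333
  = 3.4400 × (2.3345 − 1.5460) / 0.00333 = 814.61 s.

815 s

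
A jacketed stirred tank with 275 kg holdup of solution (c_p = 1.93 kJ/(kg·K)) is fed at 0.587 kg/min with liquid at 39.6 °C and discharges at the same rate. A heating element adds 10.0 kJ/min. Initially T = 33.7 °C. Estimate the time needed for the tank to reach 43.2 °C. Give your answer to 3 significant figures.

485 min

Unsteady energy balance on the tank contents: M c_p dT/dt = ṁ c_p (T_in − T) + 10.0.
τ = M/ṁ = 468.48 min; T_ss = T_in + Q̇/(ṁ c_p) = 48.427 °C.
T(t) = T_ss + (T₀ − T_ss) e^(−t/τ). Set T = 43.2:
e^(−t/τ) = (43.2 − 48.427)/(33.7 − 48.427) = 0.35492
t = −468.48 · ln(0.35492) = 485.29 min.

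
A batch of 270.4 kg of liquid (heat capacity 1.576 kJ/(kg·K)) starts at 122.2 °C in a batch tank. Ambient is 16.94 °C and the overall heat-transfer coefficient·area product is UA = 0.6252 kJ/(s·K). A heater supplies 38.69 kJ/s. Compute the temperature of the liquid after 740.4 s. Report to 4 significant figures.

93.46 °C

Lumped-capacitance energy balance: M c_p dT/dt = UA(T_amb − T) + Q̇.
dT/dt = (T_ss − T)/τ with T_ss = T_amb + Q̇/UA = 16.94 + 38.69/0.6252 = 78.8242 °C, τ = M c_p/UA = 270.4·1.576/0.6252 = 681.623 s.
Integrating: T(t) = T_ss + (T₀ − T_ss) e^(−t/τ).
T(740.4) = 78.8242 + (43.3758)·0.337486 = 93.4629 °C.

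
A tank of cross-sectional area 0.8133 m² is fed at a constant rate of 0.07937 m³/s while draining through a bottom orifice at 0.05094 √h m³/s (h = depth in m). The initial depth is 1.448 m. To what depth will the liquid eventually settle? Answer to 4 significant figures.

Level balance: A dh/dt = 0.07937 − 0.05094 √h. Setting dh/dt = 0:
Q_in = 0.05094 √h_ss ⇒ √h_ss = 0.07937/0.05094 = 1.55811.
h_ss = 1.55811² = 2.42770 m. (Since h₀ = 1.448 m < h_ss, the level will rise toward this value.)

2.428 m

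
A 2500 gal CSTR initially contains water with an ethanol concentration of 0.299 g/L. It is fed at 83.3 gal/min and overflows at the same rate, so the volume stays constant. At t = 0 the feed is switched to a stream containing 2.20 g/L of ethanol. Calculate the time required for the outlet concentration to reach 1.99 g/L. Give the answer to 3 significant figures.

Transient balance on the dissolved component: V dC/dt = Q(C_in − C), so τ = V/Q = 30.012 min.
C(t) = C_in + (C₀ − C_in) e^(−t/τ). Set C = 1.99 and solve for t:
e^(−t/τ) = (C − C_in)/(C₀ − C_in) = (1.99 − 2.20)/(0.299 − 2.20) = 0.11047
t = −τ ln(…) = 30.012 × 2.2030 = 66.117 min.

66.1 min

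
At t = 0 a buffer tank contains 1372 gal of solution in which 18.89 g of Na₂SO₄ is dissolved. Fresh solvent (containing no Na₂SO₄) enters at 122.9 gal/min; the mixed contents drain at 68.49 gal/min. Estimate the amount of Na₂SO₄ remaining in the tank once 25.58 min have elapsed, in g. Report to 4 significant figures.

Total volume: dV/dt = Q_in − Q_out = 54.4100 gal/min, so V(t) = 1372 + 54.4100 t and V(25.58) = 2763.81 gal.
No Na₂SO₄ enters, so dm/dt = −Q_out · (m/V).
Separate: dm/m = −Q_out dt/V(t) ⇒ ln(m/m₀) = −(Q_out/(Q_in−Q_out)) ln(V/V₀).
m = m₀ (V₀/V)^(Q_out/(Q_in−Q_out)) = 18.89 × (1372/2763.81)^(1.25878) = 7.82295 g.

7.823 g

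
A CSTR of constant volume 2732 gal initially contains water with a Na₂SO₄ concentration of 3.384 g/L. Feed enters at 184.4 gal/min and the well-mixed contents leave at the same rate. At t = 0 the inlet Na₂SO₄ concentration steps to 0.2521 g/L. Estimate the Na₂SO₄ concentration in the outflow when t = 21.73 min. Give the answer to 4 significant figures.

0.9746 g/L

Transient balance on the dissolved component: V dC/dt = Q(C_in − C).
Time constant τ = V/Q = 2732/184.4 = 14.8156 min.
Integrating: C(t) = C_in + (C₀ − C_in) e^(−t/τ).
C(21.73) = 0.2521 + (3.384 − 0.2521)·e^(−21.73/14.8156) = 0.2521 + (3.13190)·0.230687 = 0.974587 g/L.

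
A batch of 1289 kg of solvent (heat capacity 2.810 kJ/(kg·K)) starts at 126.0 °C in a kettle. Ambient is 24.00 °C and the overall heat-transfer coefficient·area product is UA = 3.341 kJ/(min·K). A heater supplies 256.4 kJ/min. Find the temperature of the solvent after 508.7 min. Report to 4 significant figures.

Lumped-capacitance energy balance: M c_p dT/dt = UA(T_amb − T) + Q̇.
dT/dt = (T_ss − T)/τ with T_ss = T_amb + Q̇/UA = 24.00 + 256.4/3.341 = 100.743 °C, τ = M c_p/UA = 1289·2.810/3.341 = 1084.13 min.
T approaches T_ss exponentially: T(t) = T_ss + (T₀ − T_ss) e^(−t/τ).
T(508.7) = 100.743 + (25.2565)·0.625488 = 116.541 °C.

116.5 °C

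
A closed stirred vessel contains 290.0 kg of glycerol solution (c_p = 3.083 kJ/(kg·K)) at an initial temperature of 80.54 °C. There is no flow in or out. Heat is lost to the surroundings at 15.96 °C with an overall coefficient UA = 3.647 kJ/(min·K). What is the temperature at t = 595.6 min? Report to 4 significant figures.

M c_p dT/dt = −UA(T − T_amb).
dT/dt = (T_ss − T)/τ with T_ss = T_amb = 15.9600 °C, τ = M c_p/UA = 290.0·3.083/3.647 = 245.152 min.
Solution: T(t) = T_ss + (T₀ − T_ss) e^(−t/τ).
T(595.6) = 15.9600 + (64.5800)·0.0880799 = 21.6482 °C.

21.65 °C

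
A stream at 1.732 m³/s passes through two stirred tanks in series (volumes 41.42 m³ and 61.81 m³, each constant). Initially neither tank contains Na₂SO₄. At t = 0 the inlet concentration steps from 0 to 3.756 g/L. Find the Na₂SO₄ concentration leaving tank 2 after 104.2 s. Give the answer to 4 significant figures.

3.240 g/L

Species balance on tank i: dCᵢ/dt = (Cᵢ₋₁ − Cᵢ)/τᵢ with τᵢ = Vᵢ/Q.
τ₁ = 41.42/1.732 = 23.9145 s; τ₂ = 61.81/1.732 = 35.6871 s.
Solving the cascade with C₁(0)=C₂(0)=0 gives C₂(t) = C_in[1 − (τ₁ e^(−t/τ₁) − τ₂ e^(−t/τ₂))/(τ₁ − τ₂)].
At t = 104.2: e^(−t/τ₁) = 0.0128145, e^(−t/τ₂) = 0.0539431.
C₂ = 3.756·[1 − (23.9145·0.0128145 − 35.6871·0.0539431)/(-11.7725)] = 3.756·0.862509 = 3.23958 g/L.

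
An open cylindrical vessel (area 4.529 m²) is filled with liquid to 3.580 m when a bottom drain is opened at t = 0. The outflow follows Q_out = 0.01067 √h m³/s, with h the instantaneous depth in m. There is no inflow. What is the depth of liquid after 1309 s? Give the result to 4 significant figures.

0.1226 m

With no inflow, A dh/dt = −0.01067 √h.
This is separable: 2 d(√h)/dt = −0.01067/A, so √h = √h₀ − (0.01067/(2A)) t.
√h = √3.580 − 0.01067·1309/(2·4.529) = 1.89209 − 1.54196 = 0.350134.
h = 0.350134² = 0.122594 m.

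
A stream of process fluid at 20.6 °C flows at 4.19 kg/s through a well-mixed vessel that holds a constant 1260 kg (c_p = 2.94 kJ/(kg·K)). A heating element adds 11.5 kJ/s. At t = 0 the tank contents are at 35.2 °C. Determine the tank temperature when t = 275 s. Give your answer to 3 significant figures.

M c_p dT/dt = ṁ c_p (T_in − T) + Q̇.
Rearrange: dT/dt = (T_ss − T)/τ with τ = M/ṁ = 300.72 s and T_ss = T_in + Q̇/(ṁ c_p) = 21.534 °C.
Integrating: T(t) = T_ss + (T₀ − T_ss) e^(−t/τ).
T(275) = 21.534 + (13.666)·e^(−275/300.72) = 21.534 + (13.666)·0.40072 = 27.010 °C.

27.0 °C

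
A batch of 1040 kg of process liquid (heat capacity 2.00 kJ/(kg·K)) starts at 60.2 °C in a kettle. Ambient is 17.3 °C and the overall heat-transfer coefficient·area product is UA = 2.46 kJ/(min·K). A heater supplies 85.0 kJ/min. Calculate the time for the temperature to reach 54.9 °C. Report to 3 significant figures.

852 min

Lumped-capacitance energy balance: M c_p dT/dt = UA(T_amb − T) + Q̇.
τ = M c_p/UA = 845.53 min; T_ss = T_amb + Q̇/UA = 17.3 + 85.0/2.46 = 51.853 °C.
T(t) = T_ss + (T₀ − T_ss)e^(−t/τ); set T = 54.9:
t = −τ ln[(T − T_ss)/(T₀ − T_ss)] = −845.53 · ln(0.36505) = 852.05 min.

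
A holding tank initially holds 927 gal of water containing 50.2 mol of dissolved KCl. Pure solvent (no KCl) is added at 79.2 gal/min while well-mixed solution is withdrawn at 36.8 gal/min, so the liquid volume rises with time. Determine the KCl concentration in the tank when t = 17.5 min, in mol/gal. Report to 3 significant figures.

Let m(t) be the amount of KCl. Volume: V(t) = V₀ + (Q_in − Q_out) t = 927 + 42.400 t; V(17.5) = 1669.0 gal.
Species balance (pure solvent in): dm/dt = −Q_out · m/V(t).
dm/m = −Q_out dt/(V₀ + 42.400 t); integrating gives ln(m/m₀) = −(Q_out/(Q_in−Q_out)) ln(V/V₀).
m = m₀ (V₀/V)^(Q_out/(Q_in−Q_out)) = 50.2 × (927/1669.0)^(0.86792) = 30.134 mol.
C = m/V = 30.134/1669.0 = 0.018055 mol/gal.

0.0181 mol/gal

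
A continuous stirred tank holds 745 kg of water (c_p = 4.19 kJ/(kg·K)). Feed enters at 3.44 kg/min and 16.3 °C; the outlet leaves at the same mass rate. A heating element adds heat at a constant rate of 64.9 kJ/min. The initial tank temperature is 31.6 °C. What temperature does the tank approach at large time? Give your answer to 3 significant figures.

20.8 °C

M c_p dT/dt = ṁ c_p (T_in − T) + Q̇.
At steady state dT/dt = 0 ⇒ T_ss = T_in + Q̇/(ṁ c_p) = 16.3 + 64.9/(3.44·4.19) = 20.803 °C.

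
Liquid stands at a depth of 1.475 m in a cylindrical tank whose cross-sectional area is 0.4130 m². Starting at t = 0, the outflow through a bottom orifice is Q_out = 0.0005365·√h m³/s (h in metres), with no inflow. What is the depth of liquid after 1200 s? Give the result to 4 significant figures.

A dh/dt = −Q_out = −0.0005365 √h.
This is separable: 2 d(√h)/dt = −0.0005365/A, so √h = √h₀ − (0.0005365/(2A)) t.
√h = √1.475 − 0.0005365·1200/(2·0.4130) = 1.21450 − 0.779419 = 0.435077.
h = 0.435077² = 0.189292 m.

0.1893 m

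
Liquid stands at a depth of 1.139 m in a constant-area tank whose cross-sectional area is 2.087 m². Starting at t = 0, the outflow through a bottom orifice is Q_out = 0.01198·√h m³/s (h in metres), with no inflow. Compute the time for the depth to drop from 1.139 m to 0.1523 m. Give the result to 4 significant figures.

235.9 s

A dh/dt = −Q_out = −0.01198 √h.
This is separable: 2 d(√h)/dt = −0.01198/A, so √h = √h₀ − (0.01198/(2A)) t.
t = 2A(√h₀ − √h)/0.01198 = 2·2.087·(√1.139 − √0.1523)/0.01198
  = 4.17400 × (1.06724 − 0.390256) / 0.01198 = 235.870 s.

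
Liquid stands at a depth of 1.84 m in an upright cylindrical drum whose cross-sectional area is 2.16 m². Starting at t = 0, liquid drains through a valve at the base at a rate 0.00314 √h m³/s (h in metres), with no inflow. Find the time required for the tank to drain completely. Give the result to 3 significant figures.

1870 s

With no inflow, A dh/dt = −0.00314 √h.
∫ h^(−1/2) dh = −(0.00314/A) ∫ dt, giving 2√h = 2√h₀ − (0.00314/A) t.
Tank is empty when √h = 0: t_empty = 2A√h₀/0.00314.
t_empty = 2·2.16·√1.84/0.00314 = 4.3200·1.3565/0.00314 = 1866.2 s.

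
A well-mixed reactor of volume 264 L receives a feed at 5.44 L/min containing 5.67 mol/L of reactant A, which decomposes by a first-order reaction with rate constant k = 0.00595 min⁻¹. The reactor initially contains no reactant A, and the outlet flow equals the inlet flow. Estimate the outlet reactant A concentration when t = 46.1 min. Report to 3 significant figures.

Species balance: V dC/dt = Q C_in − Q C − k V C.
This is linear with rate a = Q/V + k = 0.026556 min⁻¹.
C_ss = Q C_in/(Q + kV) = 4.3996 mol/L; C(t) = C_ss + (C₀ − C_ss) e^(−a t).
C(46.1) = 4.3996 + (-4.3996)·e^(−0.026556·46.1) = 4.3996 + (-4.3996)·0.29398 = 3.1062 mol/L.

3.11 mol/L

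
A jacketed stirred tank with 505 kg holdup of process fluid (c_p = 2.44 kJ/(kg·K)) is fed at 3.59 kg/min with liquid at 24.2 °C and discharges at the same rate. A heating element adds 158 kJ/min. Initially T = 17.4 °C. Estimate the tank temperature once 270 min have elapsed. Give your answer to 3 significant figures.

M c_p dT/dt = ṁ c_p (T_in − T) + Q̇.
Rearrange: dT/dt = (T_ss − T)/τ with τ = M/ṁ = 140.67 min and T_ss = T_in + Q̇/(ṁ c_p) = 42.237 °C.
Integrating: T(t) = T_ss + (T₀ − T_ss) e^(−t/τ).
T(270) = 42.237 + (-24.837)·e^(−270/140.67) = 42.237 + (-24.837)·0.14669 = 38.594 °C.

38.6 °C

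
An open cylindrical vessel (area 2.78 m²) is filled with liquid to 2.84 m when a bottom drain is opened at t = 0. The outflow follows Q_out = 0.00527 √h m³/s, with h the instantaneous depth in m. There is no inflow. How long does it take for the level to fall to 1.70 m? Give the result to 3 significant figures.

A dh/dt = −Q_out = −0.00527 √h.
Separate and integrate: 2(√h − √h₀) = −(0.00527/A) t.
t = 2A(√h₀ − √h)/0.00527 = 2·2.78·(√2.84 − √1.70)/0.00527
  = 5.5600 × (1.6852 − 1.3038) / 0.00527 = 402.38 s.

402 s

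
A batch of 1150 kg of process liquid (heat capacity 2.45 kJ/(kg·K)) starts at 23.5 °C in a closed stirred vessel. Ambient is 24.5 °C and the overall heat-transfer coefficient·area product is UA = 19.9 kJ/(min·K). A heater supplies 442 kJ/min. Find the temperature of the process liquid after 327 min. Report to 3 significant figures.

M c_p dT/dt = −UA(T − T_amb) + Q̇.
dT/dt = (T_ss − T)/τ with T_ss = T_amb + Q̇/UA = 24.5 + 442/19.9 = 46.711 °C, τ = M c_p/UA = 1150·2.45/19.9 = 141.58 min.
This is linear first-order; T(t) = T_ss + (T₀ − T_ss) e^(−t/τ).
T(327) = 46.711 + (-23.211)·0.099301 = 44.406 °C.

44.4 °C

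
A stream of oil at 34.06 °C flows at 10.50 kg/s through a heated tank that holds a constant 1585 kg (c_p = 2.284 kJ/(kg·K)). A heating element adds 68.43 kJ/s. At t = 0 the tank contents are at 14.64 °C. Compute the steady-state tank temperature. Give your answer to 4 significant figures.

M c_p dT/dt = ṁ c_p (T_in − T) + Q̇.
At steady state dT/dt = 0 ⇒ T_ss = T_in + Q̇/(ṁ c_p) = 34.06 + 68.43/(10.50·2.284) = 36.9134 °C.

36.91 °C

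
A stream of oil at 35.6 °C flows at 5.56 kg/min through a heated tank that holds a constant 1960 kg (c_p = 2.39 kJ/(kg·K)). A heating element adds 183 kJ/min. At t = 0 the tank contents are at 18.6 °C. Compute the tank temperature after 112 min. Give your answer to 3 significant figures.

27.0 °C

Energy balance: M c_p dT/dt = ṁ c_p (T_in − T) + 183.
Rearrange: dT/dt = (T_ss − T)/τ with τ = M/ṁ = 352.52 min and T_ss = T_in + Q̇/(ṁ c_p) = 49.371 °C.
Solution: T(t) = T_ss + (T₀ − T_ss) e^(−t/τ).
T(112) = 49.371 + (-30.771)·e^(−112/352.52) = 49.371 + (-30.771)·0.72781 = 26.976 °C.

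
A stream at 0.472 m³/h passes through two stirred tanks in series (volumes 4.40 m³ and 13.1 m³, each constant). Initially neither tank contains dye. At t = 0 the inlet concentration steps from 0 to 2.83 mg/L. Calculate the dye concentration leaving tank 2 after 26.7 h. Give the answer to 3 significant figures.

Each tank obeys Vᵢ dCᵢ/dt = Q(Cᵢ₋₁ − Cᵢ), so τᵢ = Vᵢ/Q.
τ₁ = 4.40/0.472 = 9.3220 h; τ₂ = 13.1/0.472 = 27.754 h.
Solving the cascade with C₁(0)=C₂(0)=0 gives C₂(t) = C_in[1 − (τ₁ e^(−t/τ₁) − τ₂ e^(−t/τ₂))/(τ₁ − τ₂)].
At t = 26.7: e^(−t/τ₁) = 0.057030, e^(−t/τ₂) = 0.38212.
C₂ = 2.83·[1 − (9.3220·0.057030 − 27.754·0.38212)/(-18.432)] = 2.83·0.45346 = 1.2833 mg/L.

1.28 mg/L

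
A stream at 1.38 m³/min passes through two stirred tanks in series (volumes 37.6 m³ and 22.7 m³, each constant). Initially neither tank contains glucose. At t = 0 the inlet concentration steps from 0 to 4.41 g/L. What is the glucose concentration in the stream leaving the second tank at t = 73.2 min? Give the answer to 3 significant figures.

Time constants: τᵢ = Vᵢ/Q for each well-mixed tank.
τ₁ = 37.6/1.38 = 27.246 min; τ₂ = 22.7/1.38 = 16.449 min.
Tank 1: C₁ = C_in(1 − e^(−t/τ₁)). Tank 2 (τ₁ ≠ τ₂): C₂ = C_in[1 − (τ₁ e^(−t/τ₁) − τ₂ e^(−t/τ₂))/(τ₁ − τ₂)].
At t = 73.2: e^(−t/τ₁) = 0.068112, e^(−t/τ₂) = 0.011678.
C₂ = 4.41·[1 − (27.246·0.068112 − 16.449·0.011678)/(10.797)] = 4.41·0.84591 = 3.7305 g/L.

3.73 g/L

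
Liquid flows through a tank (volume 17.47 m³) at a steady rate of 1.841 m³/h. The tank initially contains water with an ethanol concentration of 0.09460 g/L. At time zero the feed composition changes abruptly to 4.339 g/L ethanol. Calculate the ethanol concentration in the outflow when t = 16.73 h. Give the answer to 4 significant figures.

Accumulation = in − out for the solute gives V dC/dt = Q(C_in − C).
Time constant τ = V/Q = 17.47/1.841 = 9.48941 h.
This is linear first-order; C(t) = C_in + (C₀ − C_in) e^(−t/τ).
C(16.73) = 4.339 + (0.09460 − 4.339)·e^(−16.73/9.48941) = 4.339 + (-4.24440)·0.171526 = 3.61097 g/L.

3.611 g/L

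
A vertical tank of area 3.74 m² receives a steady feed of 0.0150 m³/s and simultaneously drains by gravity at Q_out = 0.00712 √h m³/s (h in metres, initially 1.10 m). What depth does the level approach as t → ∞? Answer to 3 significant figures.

4.44 m

Unsteady balance on liquid volume: A dh/dt = Q_in − 0.00712 √h. At steady state dh/dt = 0:
Q_in = 0.00712 √h_ss ⇒ √h_ss = 0.0150/0.00712 = 2.1067.
h_ss = 2.1067² = 4.4384 m. (Since h₀ = 1.10 m < h_ss, the level will rise toward this value.)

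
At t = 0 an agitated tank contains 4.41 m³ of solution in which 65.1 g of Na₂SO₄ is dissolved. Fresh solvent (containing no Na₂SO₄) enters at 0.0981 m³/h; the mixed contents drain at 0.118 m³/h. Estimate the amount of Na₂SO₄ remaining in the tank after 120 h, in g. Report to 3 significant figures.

0.639 g

Let m(t) be the amount of Na₂SO₄. Volume: V(t) = V₀ + (Q_in − Q_out) t = 4.41 − 0.019900 t; V(120) = 2.0220 m³.
Solute balance: dm/dt = 0 − Q_out C = −Q_out m/V(t).
Separate: dm/m = −Q_out dt/V(t) ⇒ ln(m/m₀) = −(Q_out/(Q_in−Q_out)) ln(V/V₀).
m = m₀ (V₀/V)^(Q_out/(Q_in−Q_out)) = 65.1 × (4.41/2.0220)^(-5.9296) = 0.63894 g.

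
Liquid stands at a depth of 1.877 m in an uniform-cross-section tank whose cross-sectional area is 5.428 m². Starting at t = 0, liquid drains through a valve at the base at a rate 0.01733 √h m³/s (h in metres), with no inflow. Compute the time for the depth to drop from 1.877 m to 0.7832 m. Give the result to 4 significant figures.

With no inflow, A dh/dt = −0.01733 √h.
Separate and integrate: 2(√h − √h₀) = −(0.01733/A) t.
t = 2A(√h₀ − √h)/0.01733 = 2·5.428·(√1.877 − √0.7832)/0.01733
  = 10.8560 × (1.37004 − 0.884986) / 0.01733 = 303.849 s.

303.8 s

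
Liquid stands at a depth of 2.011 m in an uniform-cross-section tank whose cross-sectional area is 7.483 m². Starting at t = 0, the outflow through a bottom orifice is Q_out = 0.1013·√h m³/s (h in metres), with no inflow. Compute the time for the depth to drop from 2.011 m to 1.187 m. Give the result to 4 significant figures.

With no inflow, A dh/dt = −0.1013 √h.
Separate and integrate: 2(√h − √h₀) = −(0.1013/A) t.
t = 2A(√h₀ − √h)/0.1013 = 2·7.483·(√2.011 − √1.187)/0.1013
  = 14.9660 × (1.41810 − 1.08950) / 0.1013 = 48.5475 s.

48.55 s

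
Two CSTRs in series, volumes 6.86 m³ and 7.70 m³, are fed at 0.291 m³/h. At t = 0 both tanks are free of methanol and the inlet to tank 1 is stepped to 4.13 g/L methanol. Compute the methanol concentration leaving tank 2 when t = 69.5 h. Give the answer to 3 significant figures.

3.16 g/L

Species balance on tank i: dCᵢ/dt = (Cᵢ₋₁ − Cᵢ)/τᵢ with τᵢ = Vᵢ/Q.
τ₁ = 6.86/0.291 = 23.574 h; τ₂ = 7.70/0.291 = 26.460 h.
Tank 1: C₁ = C_in(1 − e^(−t/τ₁)). Tank 2 (τ₁ ≠ τ₂): C₂ = C_in[1 − (τ₁ e^(−t/τ₁) − τ₂ e^(−t/τ₂))/(τ₁ − τ₂)].
At t = 69.5: e^(−t/τ₁) = 0.052435, e^(−t/τ₂) = 0.072327.
C₂ = 4.13·[1 − (23.574·0.052435 − 26.460·0.072327)/(-2.8866)] = 4.13·0.76522 = 3.1604 g/L.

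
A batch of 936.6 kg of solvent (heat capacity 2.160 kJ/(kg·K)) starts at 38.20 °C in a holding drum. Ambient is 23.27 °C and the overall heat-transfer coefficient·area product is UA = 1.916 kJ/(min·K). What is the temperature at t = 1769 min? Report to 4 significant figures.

26.07 °C

Unsteady energy balance on the tank contents: M c_p dT/dt = −UA(T − T_amb).
dT/dt = (T_ss − T)/τ with T_ss = T_amb = 23.2700 °C, τ = M c_p/UA = 936.6·2.160/1.916 = 1055.87 min.
Solution: T(t) = T_ss + (T₀ − T_ss) e^(−t/τ).
T(1769) = 23.2700 + (14.9300)·0.187235 = 26.0654 °C.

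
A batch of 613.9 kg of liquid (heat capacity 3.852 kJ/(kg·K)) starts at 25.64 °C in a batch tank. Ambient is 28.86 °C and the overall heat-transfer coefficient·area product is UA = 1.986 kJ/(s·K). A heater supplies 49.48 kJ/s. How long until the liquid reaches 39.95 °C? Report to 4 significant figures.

846.1 s

Lumped-capacitance energy balance: M c_p dT/dt = UA(T_amb − T) + Q̇.
τ = M c_p/UA = 1190.71 s; T_ss = T_amb + Q̇/UA = 28.86 + 49.48/1.986 = 53.7744 °C.
T(t) = T_ss + (T₀ − T_ss)e^(−t/τ); set T = 39.95:
t = −τ ln[(T − T_ss)/(T₀ − T_ss)] = −1190.71 · ln(0.491370) = 846.066 s.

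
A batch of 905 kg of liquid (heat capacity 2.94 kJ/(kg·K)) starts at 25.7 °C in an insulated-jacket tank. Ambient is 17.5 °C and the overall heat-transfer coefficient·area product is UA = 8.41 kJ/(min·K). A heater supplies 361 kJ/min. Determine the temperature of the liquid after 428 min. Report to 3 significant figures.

Lumped-capacitance energy balance: M c_p dT/dt = UA(T_amb − T) + Q̇.
dT/dt = (T_ss − T)/τ with T_ss = T_amb + Q̇/UA = 17.5 + 361/8.41 = 60.425 °C, τ = M c_p/UA = 905·2.94/8.41 = 316.37 min.
Solution: T(t) = T_ss + (T₀ − T_ss) e^(−t/τ).
T(428) = 60.425 + (-34.725)·0.25851 = 51.448 °C.

51.4 °C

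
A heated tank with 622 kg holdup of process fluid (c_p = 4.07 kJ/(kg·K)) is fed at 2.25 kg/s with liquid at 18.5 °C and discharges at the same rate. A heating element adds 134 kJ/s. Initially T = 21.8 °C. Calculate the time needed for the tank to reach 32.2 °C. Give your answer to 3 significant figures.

Energy balance: M c_p dT/dt = ṁ c_p (T_in − T) + 134.
τ = M/ṁ = 276.44 s; T_ss = T_in + Q̇/(ṁ c_p) = 33.133 °C.
T(t) = T_ss + (T₀ − T_ss) e^(−t/τ). Set T = 32.2:
e^(−t/τ) = (32.2 − 33.133)/(21.8 − 33.133) = 0.082311
t = −276.44 · ln(0.082311) = 690.35 s.

690 s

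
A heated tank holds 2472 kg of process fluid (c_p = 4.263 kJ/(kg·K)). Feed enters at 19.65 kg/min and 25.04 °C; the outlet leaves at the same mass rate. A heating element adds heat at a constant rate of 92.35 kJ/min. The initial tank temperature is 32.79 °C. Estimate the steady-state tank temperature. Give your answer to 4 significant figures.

26.14 °C

First-law balance (no shaft work): M c_p dT/dt = ṁ c_p (T_in − T) + 92.35.
At steady state dT/dt = 0 ⇒ T_ss = T_in + Q̇/(ṁ c_p) = 25.04 + 92.35/(19.65·4.263) = 26.1425 °C.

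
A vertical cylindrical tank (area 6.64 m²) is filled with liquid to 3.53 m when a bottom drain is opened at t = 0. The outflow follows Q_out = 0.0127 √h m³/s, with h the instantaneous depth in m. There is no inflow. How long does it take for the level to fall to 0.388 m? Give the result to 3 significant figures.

1310 s

Unsteady balance on liquid volume: A dh/dt = −0.0127 √h.
Separate and integrate: 2(√h − √h₀) = −(0.0127/A) t.
t = 2A(√h₀ − √h)/0.0127 = 2·6.64·(√3.53 − √0.388)/0.0127
  = 13.280 × (1.8788 − 0.62290) / 0.0127 = 1313.3 s.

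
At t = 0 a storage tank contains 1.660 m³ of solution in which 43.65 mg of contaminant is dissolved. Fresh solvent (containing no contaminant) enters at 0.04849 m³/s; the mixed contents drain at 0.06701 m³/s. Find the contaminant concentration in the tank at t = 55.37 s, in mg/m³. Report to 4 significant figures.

Let m(t) be the amount of contaminant. Volume: V(t) = V₀ + (Q_in − Q_out) t = 1.660 − 0.0185200 t; V(55.37) = 0.634548 m³.
Solute balance: dm/dt = 0 − Q_out C = −Q_out m/V(t).
Separate: dm/m = −Q_out dt/V(t) ⇒ ln(m/m₀) = −(Q_out/(Q_in−Q_out)) ln(V/V₀).
m = m₀ (V₀/V)^(Q_out/(Q_in−Q_out)) = 43.65 × (1.660/0.634548)^(-3.61825) = 1.34538 mg.
C = m/V = 1.34538/0.634548 = 2.12021 mg/m³.

2.120 mg/m³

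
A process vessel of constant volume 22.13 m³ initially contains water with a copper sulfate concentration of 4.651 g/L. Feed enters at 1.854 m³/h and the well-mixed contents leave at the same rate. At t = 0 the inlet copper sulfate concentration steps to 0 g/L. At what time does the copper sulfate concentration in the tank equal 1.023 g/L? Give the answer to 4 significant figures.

Species balance: V dC/dt = Q(C_in − C) ⇒ τ = V/Q = 11.9364 h.
C(t) = C_in + (C₀ − C_in) e^(−t/τ). Set C = 1.023 and solve for t:
e^(−t/τ) = (C − C_in)/(C₀ − C_in) = (1.023 − 0)/(4.651 − 0) = 0.219953
t = −τ ln(…) = 11.9364 × 1.51434 = 18.0757 h.

18.08 h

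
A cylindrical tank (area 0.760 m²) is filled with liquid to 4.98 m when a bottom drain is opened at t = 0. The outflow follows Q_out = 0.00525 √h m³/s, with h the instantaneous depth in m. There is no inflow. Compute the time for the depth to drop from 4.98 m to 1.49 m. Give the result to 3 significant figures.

293 s

A dh/dt = −Q_out = −0.00525 √h.
This is separable: 2 d(√h)/dt = −0.00525/A, so √h = √h₀ − (0.00525/(2A)) t.
t = 2A(√h₀ − √h)/0.00525 = 2·0.760·(√4.98 − √1.49)/0.00525
  = 1.5200 × (2.2316 − 1.2207) / 0.00525 = 292.69 s.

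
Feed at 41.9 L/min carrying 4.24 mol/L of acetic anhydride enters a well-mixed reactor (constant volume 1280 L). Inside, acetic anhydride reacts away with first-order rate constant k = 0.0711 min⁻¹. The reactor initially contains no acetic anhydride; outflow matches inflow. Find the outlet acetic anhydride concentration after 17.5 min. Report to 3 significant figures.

1.12 mol/L

Species balance: V dC/dt = Q C_in − Q C − k V C.
dC/dt = (Q/V) C_in − (Q/V + k) C; effective rate a = Q/V + k = 0.032734 + 0.0711 = 0.10383 min⁻¹.
C_ss = Q C_in/(Q + kV) = 1.3367 mol/L; C(t) = C_ss + (C₀ − C_ss) e^(−a t).
C(17.5) = 1.3367 + (-1.3367)·e^(−0.10383·17.5) = 1.3367 + (-1.3367)·0.16250 = 1.1195 mol/L.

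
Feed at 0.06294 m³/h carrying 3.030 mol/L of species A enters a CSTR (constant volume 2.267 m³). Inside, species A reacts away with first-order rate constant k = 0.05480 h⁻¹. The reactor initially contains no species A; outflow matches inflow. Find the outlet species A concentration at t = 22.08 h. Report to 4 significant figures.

Accumulation = in − out − consumed: V dC/dt = Q C_in − Q C − k V C.
dC/dt = (Q/V) C_in − (Q/V + k) C; effective rate a = Q/V + k = 0.0277636 + 0.05480 = 0.0825636 h⁻¹.
C_ss = Q C_in/(Q + kV) = 1.01889 mol/L; C(t) = C_ss + (C₀ − C_ss) e^(−a t).
C(22.08) = 1.01889 + (-1.01889)·e^(−0.0825636·22.08) = 1.01889 + (-1.01889)·0.161540 = 0.854303 mol/L.

0.8543 mol/L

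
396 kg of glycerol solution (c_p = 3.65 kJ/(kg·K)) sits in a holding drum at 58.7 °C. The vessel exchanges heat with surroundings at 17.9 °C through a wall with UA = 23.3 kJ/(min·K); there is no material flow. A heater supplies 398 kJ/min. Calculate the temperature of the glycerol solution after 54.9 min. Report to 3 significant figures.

44.8 °C

Lumped-capacitance energy balance: M c_p dT/dt = UA(T_amb − T) + Q̇.
dT/dt = (T_ss − T)/τ with T_ss = T_amb + Q̇/UA = 17.9 + 398/23.3 = 34.982 °C, τ = M c_p/UA = 396·3.65/23.3 = 62.034 min.
T approaches T_ss exponentially: T(t) = T_ss + (T₀ − T_ss) e^(−t/τ).
T(54.9) = 34.982 + (23.718)·0.41272 = 44.771 °C.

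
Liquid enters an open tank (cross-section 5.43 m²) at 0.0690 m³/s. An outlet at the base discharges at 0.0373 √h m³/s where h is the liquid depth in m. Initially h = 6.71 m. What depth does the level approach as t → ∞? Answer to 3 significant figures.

Level balance: A dh/dt = 0.0690 − 0.0373 √h. Setting dh/dt = 0:
Q_in = 0.0373 √h_ss ⇒ √h_ss = 0.0690/0.0373 = 1.8499.
h_ss = 1.8499² = 3.4220 m. (Since h₀ = 6.71 m > h_ss, the level will fall toward this value.)

3.42 m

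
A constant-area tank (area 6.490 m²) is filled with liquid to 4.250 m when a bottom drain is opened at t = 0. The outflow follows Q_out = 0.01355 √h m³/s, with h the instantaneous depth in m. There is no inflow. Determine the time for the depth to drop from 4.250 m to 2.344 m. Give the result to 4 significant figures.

Volume balance on the tank: A dh/dt = −0.01355 √h.
Separate and integrate: 2(√h − √h₀) = −(0.01355/A) t.
t = 2A(√h₀ − √h)/0.01355 = 2·6.490·(√4.250 − √2.344)/0.01355
  = 12.9800 × (2.06155 − 1.53101) / 0.01355 = 508.222 s.

508.2 s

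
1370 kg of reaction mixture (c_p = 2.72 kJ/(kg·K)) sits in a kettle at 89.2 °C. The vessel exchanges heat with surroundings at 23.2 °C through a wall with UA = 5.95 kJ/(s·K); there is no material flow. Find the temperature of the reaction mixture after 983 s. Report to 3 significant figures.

36.9 °C

M c_p dT/dt = −UA(T − T_amb).
dT/dt = (T_ss − T)/τ with T_ss = T_amb = 23.200 °C, τ = M c_p/UA = 1370·2.72/5.95 = 626.29 s.
Integrating: T(t) = T_ss + (T₀ − T_ss) e^(−t/τ).
T(983) = 23.200 + (66.000)·0.20813 = 36.937 °C.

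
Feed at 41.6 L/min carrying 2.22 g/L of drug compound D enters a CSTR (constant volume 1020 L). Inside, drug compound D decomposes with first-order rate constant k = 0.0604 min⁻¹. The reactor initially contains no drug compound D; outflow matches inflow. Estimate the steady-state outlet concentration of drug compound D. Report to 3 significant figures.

Species balance: V dC/dt = Q C_in − Q C − k V C.
At steady state: 0 = Q C_in − (Q + kV) C_ss, so C_ss = Q C_in/(Q + kV).
C_ss = 41.6·2.22/(41.6 + 0.0604·1020) = 92.352/103.21 = 0.89481 g/L.

0.895 g/L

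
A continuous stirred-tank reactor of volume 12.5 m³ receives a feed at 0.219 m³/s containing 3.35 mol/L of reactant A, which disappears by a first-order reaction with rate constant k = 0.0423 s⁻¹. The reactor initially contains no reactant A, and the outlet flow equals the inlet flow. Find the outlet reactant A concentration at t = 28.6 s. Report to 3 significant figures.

Species balance: V dC/dt = Q C_in − Q C − k V C.
dC/dt = (Q/V) C_in − (Q/V + k) C; effective rate a = Q/V + k = 0.017520 + 0.0423 = 0.059820 s⁻¹.
C_ss = Q C_in/(Q + kV) = 0.98114 mol/L; C(t) = C_ss + (C₀ − C_ss) e^(−a t).
C(28.6) = 0.98114 + (-0.98114)·e^(−0.059820·28.6) = 0.98114 + (-0.98114)·0.18071 = 0.80384 mol/L.

0.804 mol/L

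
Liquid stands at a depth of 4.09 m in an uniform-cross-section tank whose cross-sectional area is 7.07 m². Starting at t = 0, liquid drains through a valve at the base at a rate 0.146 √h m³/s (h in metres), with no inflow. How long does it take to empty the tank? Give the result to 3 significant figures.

Volume balance on the tank: A dh/dt = −0.146 √h.
This is separable: 2 d(√h)/dt = −0.146/A, so √h = √h₀ − (0.146/(2A)) t.
Set h = 0: 2√h₀ = (0.146/A) t_empty ⇒ t_empty = 2A√h₀/0.146.
t_empty = 2·7.07·√4.09/0.146 = 14.140·2.0224/0.146 = 195.87 s.

196 s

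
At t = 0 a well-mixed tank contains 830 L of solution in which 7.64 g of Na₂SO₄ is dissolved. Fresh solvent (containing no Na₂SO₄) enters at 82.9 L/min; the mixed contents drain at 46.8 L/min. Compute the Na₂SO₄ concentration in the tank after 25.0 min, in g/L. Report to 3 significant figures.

0.00170 g/L

Let m(t) be the amount of Na₂SO₄. Volume: V(t) = V₀ + (Q_in − Q_out) t = 830 + 36.100 t; V(25.0) = 1732.5 L.
Solute balance: dm/dt = 0 − Q_out C = −Q_out m/V(t).
dm/m = −Q_out dt/(V₀ + 36.100 t); integrating gives ln(m/m₀) = −(Q_out/(Q_in−Q_out)) ln(V/V₀).
m = m₀ (V₀/V)^(Q_out/(Q_in−Q_out)) = 7.64 × (830/1732.5)^(1.2964) = 2.9429 g.
C = m/V = 2.9429/1732.5 = 0.0016986 g/L.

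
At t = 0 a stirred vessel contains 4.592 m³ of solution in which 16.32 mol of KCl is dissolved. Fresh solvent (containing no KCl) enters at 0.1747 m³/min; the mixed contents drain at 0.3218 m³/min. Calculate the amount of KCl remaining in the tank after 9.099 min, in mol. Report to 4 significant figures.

7.680 mol

Total volume: dV/dt = Q_in − Q_out = -0.147100 m³/min, so V(t) = 4.592 − 0.147100 t and V(9.099) = 3.25354 m³.
Species balance (pure solvent in): dm/dt = −Q_out · m/V(t).
Separate: dm/m = −Q_out dt/V(t) ⇒ ln(m/m₀) = −(Q_out/(Q_in−Q_out)) ln(V/V₀).
m = m₀ (V₀/V)^(Q_out/(Q_in−Q_out)) = 16.32 × (4.592/3.25354)^(-2.18763) = 7.67981 mol.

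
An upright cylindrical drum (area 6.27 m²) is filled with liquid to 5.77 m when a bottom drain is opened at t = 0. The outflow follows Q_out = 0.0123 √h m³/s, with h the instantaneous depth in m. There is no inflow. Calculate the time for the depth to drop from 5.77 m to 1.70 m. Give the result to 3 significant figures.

1120 s

With no inflow, A dh/dt = −0.0123 √h.
This is separable: 2 d(√h)/dt = −0.0123/A, so √h = √h₀ − (0.0123/(2A)) t.
t = 2A(√h₀ − √h)/0.0123 = 2·6.27·(√5.77 − √1.70)/0.0123
  = 12.540 × (2.4021 − 1.3038) / 0.0123 = 1119.7 s.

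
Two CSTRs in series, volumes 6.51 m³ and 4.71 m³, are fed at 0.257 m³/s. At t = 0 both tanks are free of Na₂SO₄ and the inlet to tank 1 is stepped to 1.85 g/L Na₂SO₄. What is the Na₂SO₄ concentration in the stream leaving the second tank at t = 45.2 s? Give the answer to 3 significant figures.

1.14 g/L

Species balance on tank i: dCᵢ/dt = (Cᵢ₋₁ − Cᵢ)/τᵢ with τᵢ = Vᵢ/Q.
τ₁ = 6.51/0.257 = 25.331 s; τ₂ = 4.71/0.257 = 18.327 s.
Solving the cascade with C₁(0)=C₂(0)=0 gives C₂(t) = C_in[1 − (τ₁ e^(−t/τ₁) − τ₂ e^(−t/τ₂))/(τ₁ − τ₂)].
At t = 45.2: e^(−t/τ₁) = 0.16790, e^(−t/τ₂) = 0.084896.
C₂ = 1.85·[1 − (25.331·0.16790 − 18.327·0.084896)/(7.0039)] = 1.85·0.61491 = 1.1376 g/L.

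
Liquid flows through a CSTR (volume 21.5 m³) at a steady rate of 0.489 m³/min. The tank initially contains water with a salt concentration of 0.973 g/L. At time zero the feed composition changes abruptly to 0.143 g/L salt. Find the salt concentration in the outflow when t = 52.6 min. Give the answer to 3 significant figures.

0.394 g/L

Unsteady species balance (constant V, well mixed): V dC/dt = Q(C_in − C).
So dC/dt = (C_in − C)/τ with τ = V/Q = 21.5/0.489 = 43.967 min.
C approaches C_in exponentially: C(t) = C_in + (C₀ − C_in) e^(−t/τ).
C(52.6) = 0.143 + (0.973 − 0.143)·e^(−52.6/43.967) = 0.143 + (0.83000)·0.30230 = 0.39391 g/L.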